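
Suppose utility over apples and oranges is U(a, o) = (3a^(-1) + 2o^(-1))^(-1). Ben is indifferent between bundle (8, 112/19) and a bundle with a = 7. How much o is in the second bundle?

o = 7

U depends on (a, o) only through S = 3a^(-1) + 2o^(-1), so equal utility means equal S. At (8, 112/19): S = 5/7.
With a = 7: 3·7^(-1) = 3/7, so 2o^(-1) = 5/7 − 3/7 = 2/7, i.e. o^(-1) = 1/7.
Hence o = 1/(1/7) = 7.
Check: U(7, 7) = 1.4.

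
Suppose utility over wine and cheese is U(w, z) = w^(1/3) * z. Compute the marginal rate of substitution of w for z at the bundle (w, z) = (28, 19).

MU_w = 1/3·w^(-2/3)·z and MU_z = w^(1/3).
MRS = MU_w/MU_z = (1/3)·z/w.
At (28, 19): MRS = 19/84.
That is, one extra unit of w is worth 19/84 units of z at the margin.

MRS = 19/84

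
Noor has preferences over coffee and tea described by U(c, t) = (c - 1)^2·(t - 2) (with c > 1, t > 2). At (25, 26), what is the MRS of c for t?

MRS = 2

MU_c = 2·(c−1)·(t−2), MU_t = (c−1)^2.
MRS = (2/1)·(t−2)/(c−1).
At (25, 26): MRS = 2.
That is, one extra unit of c is worth 2 units of t at the margin.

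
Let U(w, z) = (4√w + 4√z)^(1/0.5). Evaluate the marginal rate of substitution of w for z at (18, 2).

MRS = 1/3

For CES with ρ = 0.5, MRS = √(z/w).
At (18, 2): MRS = 1/3.
So at (18, 2) the consumer would give up 1/3 units of z for one more unit of w.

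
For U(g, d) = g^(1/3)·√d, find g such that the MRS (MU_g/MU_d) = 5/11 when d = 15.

MU_g = 1/3·g^(-2/3)·√d and MU_d = 0.5·g^(1/3)·d^(-0.5).
MRS = MU_g/MU_d = (2/3)·d/g.
Substitute d = 15: MRS = 10/g. Setting 10/g = 5/11 gives g = 10/(5/11) = 22.

g = 22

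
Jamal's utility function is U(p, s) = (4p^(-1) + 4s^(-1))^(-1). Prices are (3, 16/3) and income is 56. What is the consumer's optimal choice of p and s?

p* = 8, s* = 6

For CES with ρ = -1, MRS = (s/p)^2.
Tangency: set MRS = p_p/p_s = 3/(16/3) = 9/16.
So (s/p)^2 = 9/16; taking the square root, s/p = 0.75, i.e. s = 0.75·p.
Substitute into the budget 3·p + (16/3)·s = 56: 7·p = 56, so p* = 8 and s* = 0.75·8 = 6.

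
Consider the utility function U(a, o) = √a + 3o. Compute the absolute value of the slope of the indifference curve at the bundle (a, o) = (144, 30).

MRS = 1/72

MU_a = 1/(2√a), MU_o = 3.
MRS = 1/(2√a) ÷ 3.
At (144, 30): MRS = 1/72.
So at (144, 30) the consumer would give up 1/72 units of o for one more unit of a.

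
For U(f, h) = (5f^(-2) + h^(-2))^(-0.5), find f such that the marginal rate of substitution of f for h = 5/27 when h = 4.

For CES with ρ = -2, MRS = (5/1)·(h/f)^3.
Setting (5/1)·(4/f)^3 = 5/27 gives (4/f)^3 = 1/27, so 4/f = 1/3 and f = 12.

f = 12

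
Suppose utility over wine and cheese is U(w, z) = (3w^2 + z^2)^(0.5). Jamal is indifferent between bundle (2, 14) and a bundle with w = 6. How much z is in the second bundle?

z = 10

U depends on (w, z) only through S = 3w^2 + z^2, so equal utility means equal S. At (2, 14): S = 208.
With w = 6: 3·6^2 = 108, so z^2 = 208 − 108 = 100.
Hence z = √100 = 10.
Check: U(6, 10) = 14.4222.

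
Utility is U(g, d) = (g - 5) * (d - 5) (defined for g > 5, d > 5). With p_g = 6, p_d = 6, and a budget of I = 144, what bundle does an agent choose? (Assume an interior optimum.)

MU_g = (d−5), MU_d = (g−5).
MRS = (d−5)/(g−5).
Tangency: set MRS = p_g/p_d = 6/6 = 1.
So (d − 5)/(g − 5) = 1, i.e. (d − 5) = (g − 5).
Rewrite the budget in excess-of-subsistence terms: 6·(g − 5) + 6·(d − 5) = 144 − 6·5 − 6·5 = 84.
Substituting, 12·(g − 5) = 84, so g − 5 = 7 and g* = 12.
Then d − 5 = 7, so d* = 12.

g* = 12, d* = 12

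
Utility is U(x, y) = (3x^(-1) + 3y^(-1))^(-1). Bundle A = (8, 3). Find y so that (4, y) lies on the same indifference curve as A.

y = 4.8

U depends on (x, y) only through S = 3x^(-1) + 3y^(-1), so equal utility means equal S. At (8, 3): S = 1.375.
With x = 4: 3·4^(-1) = 0.75, so 3y^(-1) = 1.375 − 0.75 = 0.625, i.e. y^(-1) = 5/24.
Hence y = 1/(5/24) = 4.8.
Check: U(4, 4.8) = 0.7273.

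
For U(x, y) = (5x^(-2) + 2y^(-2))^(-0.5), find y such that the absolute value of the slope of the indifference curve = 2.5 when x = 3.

For CES with ρ = -2, MRS = (5/2)·(y/x)^3.
Setting (5/2)·(y/3)^3 = 2.5 gives (y/3)^3 = 1, so y/3 = 1 and y = 3.

y = 3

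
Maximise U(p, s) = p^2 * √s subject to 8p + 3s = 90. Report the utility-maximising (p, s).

p* = 9, s* = 6

MU_p = 2·p·√s and MU_s = 0.5·p^2·s^(-0.5).
MRS = MU_p/MU_s = (4)·s/p.
Tangency: set MRS = p_p/p_s = 8/3.
So (4)·s/p = 8/3, i.e. s = (2/3)·p.
Substitute into the budget 8·p + 3·s = 90: 10·p = 90, so p* = 9.
Then s* = (2/3)·9 = 6.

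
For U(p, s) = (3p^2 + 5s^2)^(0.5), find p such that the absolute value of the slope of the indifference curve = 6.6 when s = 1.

For CES with ρ = 2, MRS = (3/5)·(s/p)^(-1).
Setting (3/5)·(1/p)^(-1) = 6.6 gives (1/p)^(-1) = 11, so 1/p = 1/11 and p = 11.

p = 11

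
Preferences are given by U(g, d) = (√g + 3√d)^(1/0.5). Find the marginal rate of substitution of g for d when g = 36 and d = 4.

MRS = 1/9

For CES with ρ = 0.5, MRS = (1/3)·√(d/g).
At (36, 4): MRS = 1/9.
That is, one extra unit of g is worth 1/9 units of d at the margin.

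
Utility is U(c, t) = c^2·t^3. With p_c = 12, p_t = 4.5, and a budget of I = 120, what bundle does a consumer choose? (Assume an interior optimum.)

c* = 4, t* = 16

MU_c = 2·c·t^3 and MU_t = 3·c^2·t^2.
MRS = MU_c/MU_t = (2/3)·t/c.
Tangency: set MRS = p_c/p_t = 12/4.5 = 8/3.
So (2/3)·t/c = 8/3, i.e. t = 4·c.
Substitute into the budget 12·c + 4.5·t = 120: 30·c = 120, so c* = 4.
Then t* = 4·4 = 16.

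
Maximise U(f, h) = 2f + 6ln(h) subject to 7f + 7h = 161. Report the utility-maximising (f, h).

MU_f = 2, MU_h = 6/h.
MRS = 2 ÷ (6/h).
Tangency: set MRS = p_f/p_h = 7/7 = 1.
MRS depends only on h: (1/3)·h = 1 ⇒ h* = 1/(1/3) = 3.
From the budget, 7·f = 161 − 7·3 = 140, so f* = 20.

f* = 20, h* = 3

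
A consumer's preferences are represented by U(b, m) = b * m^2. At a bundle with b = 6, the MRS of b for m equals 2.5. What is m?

MU_b = m^2 and MU_m = 2·b·m.
MRS = MU_b/MU_m = (1/2)·m/b.
Substitute b = 6: MRS = m/12. Setting m/12 = 2.5 gives m = 2.5·12 = 30.

m = 30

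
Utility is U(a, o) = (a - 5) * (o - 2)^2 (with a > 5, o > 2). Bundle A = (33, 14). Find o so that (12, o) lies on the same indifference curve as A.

U(33, 14) = 4032.
Set U(12, o) = 4032 and solve.
With a = 12: (12 − 5) = 7, so (o − 2)^2 = 4032/7 = 576.
Taking the square root (with o > 2): o − 2 = 24, so o = 26.
Check: U(12, 26) = 4032.

o = 26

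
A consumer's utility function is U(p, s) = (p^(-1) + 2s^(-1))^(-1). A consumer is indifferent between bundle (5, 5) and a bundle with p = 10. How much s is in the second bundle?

s = 4

U depends on (p, s) only through S = p^(-1) + 2s^(-1), so equal utility means equal S. At (5, 5): S = 0.6.
With p = 10: 10^(-1) = 0.1, so 2s^(-1) = 0.6 − 0.1 = 0.5, i.e. s^(-1) = 0.25.
Hence s = 1/0.25 = 4.
Check: U(10, 4) = 1.6667.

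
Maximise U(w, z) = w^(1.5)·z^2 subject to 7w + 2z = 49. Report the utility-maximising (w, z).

MU_w = 1.5·√w·z^2 and MU_z = 2·w^(1.5)·z.
MRS = MU_w/MU_z = (0.75)·z/w.
Tangency: set MRS = p_w/p_z = 7/2 = 3.5.
So (0.75)·z/w = 3.5, i.e. z = (14/3)·w.
Substitute into the budget 7·w + 2·z = 49: (49/3)·w = 49, so w* = 3.
Then z* = (14/3)·3 = 14.

w* = 3, z* = 14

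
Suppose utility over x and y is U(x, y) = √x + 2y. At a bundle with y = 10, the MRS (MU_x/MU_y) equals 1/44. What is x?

MU_x = 1/(2√x), MU_y = 2.
MRS = 1/(2√x) ÷ 2.
MRS depends only on x: 0.25/√x = 1/44 ⇒ √x = 0.25/(1/44) = 11 ⇒ x = 121.

x = 121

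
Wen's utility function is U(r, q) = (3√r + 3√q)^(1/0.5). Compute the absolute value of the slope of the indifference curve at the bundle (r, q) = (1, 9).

MRS = 3

For CES with ρ = 0.5, MRS = √(q/r).
At (1, 9): MRS = 3.
That is, one extra unit of r is worth 3 units of q at the margin.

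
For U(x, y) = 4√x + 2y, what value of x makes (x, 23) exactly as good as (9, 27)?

x = 25

U(9, 27) = 66.
Set U(x, 23) = 66 and solve.
With y = 23: 4√x = 66 − 2·23 = 20, so √x = 5 and x = 25.
Check: U(25, 23) = 66.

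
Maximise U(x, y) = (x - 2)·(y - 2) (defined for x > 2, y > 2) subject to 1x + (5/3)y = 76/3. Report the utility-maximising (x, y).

MU_x = (y−2), MU_y = (x−2).
MRS = (y−2)/(x−2).
Tangency: set MRS = p_x/p_y = 1/(5/3) = 0.6.
So (y − 2)/(x − 2) = 0.6, i.e. (y − 2) = 0.6·(x − 2).
Rewrite the budget in excess-of-subsistence terms: 1·(x − 2) + (5/3)·(y − 2) = 76/3 − 1·2 − (5/3)·2 = 20.
Substituting, 2·(x − 2) = 20, so x − 2 = 10 and x* = 12.
Then y − 2 = 0.6·10 = 6, so y* = 8.

x* = 12, y* = 8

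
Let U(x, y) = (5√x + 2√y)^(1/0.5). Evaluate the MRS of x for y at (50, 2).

MRS = 0.5

For CES with ρ = 0.5, MRS = (5/2)·√(y/x).
At (50, 2): MRS = 0.5.
The indifference curve has slope −0.5 at this bundle.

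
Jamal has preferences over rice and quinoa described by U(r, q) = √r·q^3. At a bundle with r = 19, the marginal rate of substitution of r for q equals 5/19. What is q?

q = 30

MU_r = 0.5·r^(-0.5)·q^3 and MU_q = 3·√r·q^2.
MRS = MU_r/MU_q = (1/6)·q/r.
Substitute r = 19: MRS = q/114. Setting q/114 = 5/19 gives q = (5/19)·114 = 30.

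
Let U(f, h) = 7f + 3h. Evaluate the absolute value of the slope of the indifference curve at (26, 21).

MU_f = 7, MU_h = 3, so MRS = 7/3 at every bundle.
At (26, 21): MRS = 7/3.
So at (26, 21) the consumer would give up 7/3 units of h for one more unit of f.

MRS = 7/3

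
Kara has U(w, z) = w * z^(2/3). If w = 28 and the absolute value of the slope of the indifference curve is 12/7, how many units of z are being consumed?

MU_w = z^(2/3) and MU_z = 2/3·w·z^(-1/3).
MRS = MU_w/MU_z = (1.5)·z/w.
Substitute w = 28: MRS = z/(56/3). Setting z/(56/3) = 12/7 gives z = (12/7)·(56/3) = 32.

z = 32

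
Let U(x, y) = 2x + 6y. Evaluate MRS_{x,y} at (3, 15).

MRS = 1/3

MU_x = 2, MU_y = 6, so MRS = 2/6 = 1/3 at every bundle.
At (3, 15): MRS = 1/3.
That is, one extra unit of x is worth 1/3 units of y at the margin.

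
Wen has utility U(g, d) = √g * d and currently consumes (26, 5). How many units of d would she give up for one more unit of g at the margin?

MU_g = 0.5·g^(-0.5)·d and MU_d = √g.
MRS = MU_g/MU_d = (0.5)·d/g.
At (26, 5): MRS = 5/52.
The indifference curve has slope −5/52 at this bundle.

MRS = 5/52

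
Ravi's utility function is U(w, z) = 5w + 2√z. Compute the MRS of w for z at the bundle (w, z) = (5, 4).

MU_w = 5, MU_z = 2/(2√z).
MRS = 5 ÷ (2/(2√z)).
At (5, 4): MRS = 10.
That is, one extra unit of w is worth 10 units of z at the margin.

MRS = 10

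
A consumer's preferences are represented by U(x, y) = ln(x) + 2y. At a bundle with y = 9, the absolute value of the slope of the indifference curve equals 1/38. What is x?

x = 19

MU_x = 1/x, MU_y = 2.
MRS = 1/x ÷ 2.
MRS depends only on x: 0.5/x = 1/38 ⇒ x = 0.5/(1/38) = 19.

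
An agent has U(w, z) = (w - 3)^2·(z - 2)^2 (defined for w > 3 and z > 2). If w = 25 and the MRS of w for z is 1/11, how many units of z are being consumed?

z = 4

MU_w = 2·(w−3)·(z−2)^2, MU_z = 2·(w−3)^2·(z−2).
MRS = (z−2)/(w−3).
Substitute w = 25: MRS = (z − 2)/22. Setting this equal to 1/11 gives z − 2 = (1/11)·22 = 2, so z = 4.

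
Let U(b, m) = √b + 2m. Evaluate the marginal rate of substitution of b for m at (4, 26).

MU_b = 1/(2√b), MU_m = 2.
MRS = 1/(2√b) ÷ 2.
At (4, 26): MRS = 0.125.
The indifference curve has slope −0.125 at this bundle.

MRS = 0.125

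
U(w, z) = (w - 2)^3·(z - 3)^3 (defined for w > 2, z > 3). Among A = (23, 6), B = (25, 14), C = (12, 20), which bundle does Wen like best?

Evaluate utility at each bundle:
U(A) = 250047.
U(B) = 16194277.
U(C) = 4913000.
Highest utility is B, so B ≻ C ≻ A.

Bundle B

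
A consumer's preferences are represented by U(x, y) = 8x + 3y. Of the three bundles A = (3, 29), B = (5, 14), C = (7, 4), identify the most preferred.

Evaluate utility at each bundle:
U(A) = 111.
U(B) = 82.
U(C) = 68.
Highest utility is A, so A ≻ B ≻ C.

Bundle A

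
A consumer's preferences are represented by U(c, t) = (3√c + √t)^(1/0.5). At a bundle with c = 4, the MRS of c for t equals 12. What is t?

For CES with ρ = 0.5, MRS = (3/1)·√(t/c).
Setting (3/1)·√(t/4) = 12 gives √(t/4) = 4, so t/4 = 16 and t = 64.

t = 64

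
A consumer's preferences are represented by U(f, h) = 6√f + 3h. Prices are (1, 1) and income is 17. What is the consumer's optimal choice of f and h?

MU_f = 6/(2√f), MU_h = 3.
MRS = 6/(2√f) ÷ 3.
Tangency: set MRS = p_f/p_h = 1/1 = 1.
MRS depends only on f: 1/√f = 1 ⇒ √f = 1/1 = 1 ⇒ f* = 1.
From the budget, 1·h = 17 − 1·1 = 16, so h* = 16.

f* = 1, h* = 16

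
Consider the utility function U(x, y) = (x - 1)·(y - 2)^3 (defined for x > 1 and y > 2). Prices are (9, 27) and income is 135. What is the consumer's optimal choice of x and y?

MU_x = (y−2)^3, MU_y = 3·(x−1)·(y−2)^2.
MRS = (1/3)·(y−2)/(x−1).
Tangency: set MRS = p_x/p_y = 9/27 = 1/3.
So (1/3)·(y − 2)/(x − 1) = 1/3, i.e. (y − 2) = (x − 1).
Rewrite the budget in excess-of-subsistence terms: 9·(x − 1) + 27·(y − 2) = 135 − 9·1 − 27·2 = 72.
Substituting, 36·(x − 1) = 72, so x − 1 = 2 and x* = 3.
Then y − 2 = 2, so y* = 4.

x* = 3, y* = 4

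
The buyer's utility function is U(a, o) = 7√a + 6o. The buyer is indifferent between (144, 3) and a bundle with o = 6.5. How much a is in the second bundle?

U(144, 3) = 102.
Set U(a, 6.5) = 102 and solve.
With o = 6.5: 7√a = 102 − 6·6.5 = 63, so √a = 9 and a = 81.
Check: U(81, 6.5) = 102.

a = 81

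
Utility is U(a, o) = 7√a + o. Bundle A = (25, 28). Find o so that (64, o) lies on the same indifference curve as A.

U(25, 28) = 63.
Set U(64, o) = 63 and solve.
With a = 64: √64 = 8, so o = 63 − 7·8 = 7.
Check: U(64, 7) = 63.

o = 7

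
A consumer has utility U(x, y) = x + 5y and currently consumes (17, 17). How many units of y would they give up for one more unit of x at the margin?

MRS = 0.2

MU_x = 1, MU_y = 5, so MRS = 1/5 = 0.2 at every bundle.
At (17, 17): MRS = 0.2.
The indifference curve has slope −0.2 at this bundle.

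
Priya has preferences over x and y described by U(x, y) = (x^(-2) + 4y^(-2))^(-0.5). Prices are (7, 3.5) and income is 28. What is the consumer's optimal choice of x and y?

For CES with ρ = -2, MRS = (1/4)·(y/x)^3.
Tangency: set MRS = p_x/p_y = 7/3.5 = 2.
So (y/x)^3 = 8; taking the cube root, y/x = 2, i.e. y = 2·x.
Substitute into the budget 7·x + 3.5·y = 28: 14·x = 28, so x* = 2 and y* = 2·2 = 4.

x* = 2, y* = 4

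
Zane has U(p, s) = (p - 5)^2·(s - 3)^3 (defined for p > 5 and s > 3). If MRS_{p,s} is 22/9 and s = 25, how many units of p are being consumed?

p = 11

MU_p = 2·(p−5)·(s−3)^3, MU_s = 3·(p−5)^2·(s−3)^2.
MRS = (2/3)·(s−3)/(p−5).
Substitute s = 25: MRS = (44/3)/(p − 5). Setting this equal to 22/9 gives p − 5 = (44/3)/(22/9) = 6, so p = 11.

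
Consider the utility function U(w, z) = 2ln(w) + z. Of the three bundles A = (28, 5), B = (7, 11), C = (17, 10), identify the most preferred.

Evaluate utility at each bundle:
U(A) = 11.664.
U(B) = 14.892.
U(C) = 15.666.
Highest utility is C, so C ≻ B ≻ A.

Bundle C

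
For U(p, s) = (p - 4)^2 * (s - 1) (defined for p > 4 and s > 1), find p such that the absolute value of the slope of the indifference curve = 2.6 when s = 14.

MU_p = 2·(p−4)·(s−1), MU_s = (p−4)^2.
MRS = (2/1)·(s−1)/(p−4).
Substitute s = 14: MRS = 26/(p − 4). Setting this equal to 2.6 gives p − 4 = 26/2.6 = 10, so p = 14.

p = 14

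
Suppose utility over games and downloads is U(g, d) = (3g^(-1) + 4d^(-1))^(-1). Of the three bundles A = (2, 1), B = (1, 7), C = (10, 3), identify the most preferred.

Evaluate utility at each bundle:
U(A) = 0.182.
U(B) = 0.280.
U(C) = 0.612.
Highest utility is C, so C ≻ B ≻ A.

Bundle C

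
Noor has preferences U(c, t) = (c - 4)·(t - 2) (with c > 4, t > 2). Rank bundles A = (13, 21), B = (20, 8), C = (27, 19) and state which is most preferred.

Bundle C

Evaluate utility at each bundle:
U(A) = 171.
U(B) = 96.
U(C) = 391.
Highest utility is C, so C ≻ A ≻ B.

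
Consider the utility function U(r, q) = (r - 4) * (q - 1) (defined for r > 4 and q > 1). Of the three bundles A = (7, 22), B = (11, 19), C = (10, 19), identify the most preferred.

Bundle B

Evaluate utility at each bundle:
U(A) = 63.
U(B) = 126.
U(C) = 108.
Highest utility is B, so B ≻ C ≻ A.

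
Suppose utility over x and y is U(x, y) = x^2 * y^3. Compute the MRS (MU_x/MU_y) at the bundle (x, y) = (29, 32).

MRS = 64/87

MU_x = 2·x·y^3 and MU_y = 3·x^2·y^2.
MRS = MU_x/MU_y = (2/3)·y/x.
At (29, 32): MRS = 64/87.
The indifference curve has slope −64/87 at this bundle.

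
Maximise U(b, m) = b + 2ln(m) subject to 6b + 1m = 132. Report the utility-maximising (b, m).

b* = 20, m* = 12

MU_b = 1, MU_m = 2/m.
MRS = 1 ÷ (2/m).
Tangency: set MRS = p_b/p_m = 6/1 = 6.
MRS depends only on m: 0.5·m = 6 ⇒ m* = 6/0.5 = 12.
From the budget, 6·b = 132 − 1·12 = 120, so b* = 20.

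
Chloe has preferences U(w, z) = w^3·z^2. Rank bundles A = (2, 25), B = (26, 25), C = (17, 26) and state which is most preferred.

Bundle B

Evaluate utility at each bundle:
U(A) = 5000.
U(B) = 10985000.
U(C) = 3321188.
Highest utility is B, so B ≻ C ≻ A.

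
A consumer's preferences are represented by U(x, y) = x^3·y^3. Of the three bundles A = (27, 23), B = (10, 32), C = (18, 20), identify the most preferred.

Bundle A

Evaluate utility at each bundle:
U(A) = 239483061.
U(B) = 32768000.
U(C) = 46656000.
Highest utility is A, so A ≻ C ≻ B.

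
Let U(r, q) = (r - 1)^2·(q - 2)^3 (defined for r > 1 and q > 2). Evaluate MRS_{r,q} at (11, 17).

MU_r = 2·(r−1)·(q−2)^3, MU_q = 3·(r−1)^2·(q−2)^2.
MRS = (2/3)·(q−2)/(r−1).
At (11, 17): MRS = 1.
That is, one extra unit of r is worth 1 units of q at the margin.

MRS = 1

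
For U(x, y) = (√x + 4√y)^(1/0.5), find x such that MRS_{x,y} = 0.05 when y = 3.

x = 75

For CES with ρ = 0.5, MRS = (1/4)·√(y/x).
Setting (1/4)·√(3/x) = 0.05 gives √(3/x) = 0.2, so 3/x = 1/25 and x = 75.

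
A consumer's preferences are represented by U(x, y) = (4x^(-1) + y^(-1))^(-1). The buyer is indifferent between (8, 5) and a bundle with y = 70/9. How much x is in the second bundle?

x = 7

U depends on (x, y) only through S = 4x^(-1) + y^(-1), so equal utility means equal S. At (8, 5): S = 0.7.
With y = 70/9: (70/9)^(-1) = 9/70, so 4x^(-1) = 0.7 − 9/70 = 4/7, i.e. x^(-1) = 1/7.
Hence x = 1/(1/7) = 7.
Check: U(7, 70/9) = 1.4286.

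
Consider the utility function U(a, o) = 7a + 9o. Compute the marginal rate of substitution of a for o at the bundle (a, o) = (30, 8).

MRS = 7/9

MU_a = 7, MU_o = 9, so MRS = 7/9 at every bundle.
At (30, 8): MRS = 7/9.
The indifference curve has slope −7/9 at this bundle.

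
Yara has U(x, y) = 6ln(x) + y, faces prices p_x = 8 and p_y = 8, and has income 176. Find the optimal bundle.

x* = 6, y* = 16

MU_x = 6/x, MU_y = 1.
MRS = 6/x ÷ 1.
Tangency: set MRS = p_x/p_y = 8/8 = 1.
MRS depends only on x: 6/x = 1 ⇒ x* = 6/1 = 6.
From the budget, 8·y = 176 − 8·6 = 128, so y* = 16.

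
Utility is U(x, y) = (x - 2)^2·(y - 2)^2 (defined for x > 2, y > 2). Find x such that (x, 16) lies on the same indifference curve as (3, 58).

x = 6

U(3, 58) = 3136.
Set U(x, 16) = 3136 and solve.
With y = 16: (16 − 2)^2 = 196, so (x − 2)^2 = 3136/196 = 16.
Taking the square root (with x > 2): x − 2 = 4, so x = 6.
Check: U(6, 16) = 3136.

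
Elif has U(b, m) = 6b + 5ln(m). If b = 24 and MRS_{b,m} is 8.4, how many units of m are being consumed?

MU_b = 6, MU_m = 5/m.
MRS = 6 ÷ (5/m).
MRS depends only on m: 1.2·m = 8.4 ⇒ m = 8.4/1.2 = 7.

m = 7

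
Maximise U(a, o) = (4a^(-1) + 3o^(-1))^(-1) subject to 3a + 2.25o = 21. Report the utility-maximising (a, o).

For CES with ρ = -1, MRS = (4/3)·(o/a)^2.
Tangency: set MRS = p_a/p_o = 3/2.25 = 4/3.
So (o/a)^2 = 1; taking the square root, o/a = 1, i.e. o = a.
Substitute into the budget 3·a + 2.25·o = 21: 5.25·a = 21, so a* = 4 and o* = 4.

a* = 4, o* = 4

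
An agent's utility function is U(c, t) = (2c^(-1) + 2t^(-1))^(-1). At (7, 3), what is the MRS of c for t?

For CES with ρ = -1, MRS = (t/c)^2.
At (7, 3): MRS = 9/49.
That is, one extra unit of c is worth 9/49 units of t at the margin.

MRS = 9/49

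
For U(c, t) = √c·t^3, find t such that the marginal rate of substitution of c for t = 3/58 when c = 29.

t = 9

MU_c = 0.5·c^(-0.5)·t^3 and MU_t = 3·√c·t^2.
MRS = MU_c/MU_t = (1/6)·t/c.
Substitute c = 29: MRS = t/174. Setting t/174 = 3/58 gives t = (3/58)·174 = 9.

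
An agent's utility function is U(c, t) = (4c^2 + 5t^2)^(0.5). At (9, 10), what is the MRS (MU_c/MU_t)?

MRS = 18/25

For CES with ρ = 2, MRS = (4/5)·(t/c)^(-1).
At (9, 10): MRS = 18/25.
So at (9, 10) the consumer would give up 18/25 units of t for one more unit of c.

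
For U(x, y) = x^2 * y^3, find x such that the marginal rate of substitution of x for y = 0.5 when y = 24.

MU_x = 2·x·y^3 and MU_y = 3·x^2·y^2.
MRS = MU_x/MU_y = (2/3)·y/x.
Substitute y = 24: MRS = 16/x. Setting 16/x = 0.5 gives x = 16/0.5 = 32.

x = 32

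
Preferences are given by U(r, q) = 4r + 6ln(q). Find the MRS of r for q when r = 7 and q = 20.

MRS = 40/3

MU_r = 4, MU_q = 6/q.
MRS = 4 ÷ (6/q).
At (7, 20): MRS = 40/3.
That is, one extra unit of r is worth 40/3 units of q at the margin.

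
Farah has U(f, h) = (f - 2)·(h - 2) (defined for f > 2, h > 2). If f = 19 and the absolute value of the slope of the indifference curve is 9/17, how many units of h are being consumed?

MU_f = (h−2), MU_h = (f−2).
MRS = (h−2)/(f−2).
Substitute f = 19: MRS = (h − 2)/17. Setting this equal to 9/17 gives h − 2 = (9/17)·17 = 9, so h = 11.

h = 11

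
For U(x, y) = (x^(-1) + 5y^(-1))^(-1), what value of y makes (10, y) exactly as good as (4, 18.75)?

y = 12

U depends on (x, y) only through S = x^(-1) + 5y^(-1), so equal utility means equal S. At (4, 18.75): S = 31/60.
With x = 10: 10^(-1) = 0.1, so 5y^(-1) = 31/60 − 0.1 = 5/12, i.e. y^(-1) = 1/12.
Hence y = 1/(1/12) = 12.
Check: U(10, 12) = 1.9355.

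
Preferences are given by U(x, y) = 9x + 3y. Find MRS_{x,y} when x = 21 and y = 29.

MU_x = 9, MU_y = 3, so MRS = 9/3 = 3 at every bundle.
At (21, 29): MRS = 3.
So at (21, 29) the consumer would give up 3 units of y for one more unit of x.

MRS = 3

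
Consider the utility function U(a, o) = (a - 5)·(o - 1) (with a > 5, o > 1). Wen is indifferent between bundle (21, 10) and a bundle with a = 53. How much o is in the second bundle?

U(21, 10) = 144.
Set U(53, o) = 144 and solve.
With a = 53: (53 − 5) = 48, so (o − 1) = 144/48 = 3.
So o = 1 + 3 = 4.
Check: U(53, 4) = 144.

o = 4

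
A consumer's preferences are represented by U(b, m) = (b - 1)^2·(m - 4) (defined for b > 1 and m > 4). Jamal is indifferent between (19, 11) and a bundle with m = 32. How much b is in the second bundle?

U(19, 11) = 2268.
Set U(b, 32) = 2268 and solve.
With m = 32: (32 − 4) = 28, so (b − 1)^2 = 2268/28 = 81.
Taking the square root (with b > 1): b − 1 = 9, so b = 10.
Check: U(10, 32) = 2268.

b = 10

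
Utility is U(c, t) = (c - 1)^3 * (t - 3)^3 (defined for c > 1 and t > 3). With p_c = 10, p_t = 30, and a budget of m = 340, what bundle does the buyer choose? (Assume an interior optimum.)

MU_c = 3·(c−1)^2·(t−3)^3, MU_t = 3·(c−1)^3·(t−3)^2.
MRS = (t−3)/(c−1).
Tangency: set MRS = p_c/p_t = 10/30 = 1/3.
So (t − 3)/(c − 1) = 1/3, i.e. (t − 3) = (1/3)·(c − 1).
Rewrite the budget in excess-of-subsistence terms: 10·(c − 1) + 30·(t − 3) = 340 − 10·1 − 30·3 = 240.
Substituting, 20·(c − 1) = 240, so c − 1 = 12 and c* = 13.
Then t − 3 = (1/3)·12 = 4, so t* = 7.

c* = 13, t* = 7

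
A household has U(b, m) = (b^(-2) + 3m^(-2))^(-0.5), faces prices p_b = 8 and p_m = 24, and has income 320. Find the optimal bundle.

b* = 10, m* = 10

For CES with ρ = -2, MRS = (1/3)·(m/b)^3.
Tangency: set MRS = p_b/p_m = 8/24 = 1/3.
So (m/b)^3 = 1; taking the cube root, m/b = 1, i.e. m = b.
Substitute into the budget 8·b + 24·m = 320: 32·b = 320, so b* = 10 and m* = 10.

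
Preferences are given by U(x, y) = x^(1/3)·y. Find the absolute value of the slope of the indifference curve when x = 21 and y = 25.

MU_x = 1/3·x^(-2/3)·y and MU_y = x^(1/3).
MRS = MU_x/MU_y = (1/3)·y/x.
At (21, 25): MRS = 25/63.
So at (21, 25) the consumer would give up 25/63 units of y for one more unit of x.

MRS = 25/63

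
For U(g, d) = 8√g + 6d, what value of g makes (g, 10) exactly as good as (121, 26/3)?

U(121, 26/3) = 140.
Set U(g, 10) = 140 and solve.
With d = 10: 8√g = 140 − 6·10 = 80, so √g = 10 and g = 100.
Check: U(100, 10) = 140.

g = 100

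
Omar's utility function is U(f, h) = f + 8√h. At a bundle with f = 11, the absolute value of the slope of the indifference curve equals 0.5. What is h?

h = 4

MU_f = 1, MU_h = 8/(2√h).
MRS = 1 ÷ (8/(2√h)).
MRS depends only on h: 0.25·√h = 0.5 ⇒ √h = 0.5/0.25 = 2 ⇒ h = 4.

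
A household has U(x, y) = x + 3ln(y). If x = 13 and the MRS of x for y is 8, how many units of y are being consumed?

y = 24

MU_x = 1, MU_y = 3/y.
MRS = 1 ÷ (3/y).
MRS depends only on y: (1/3)·y = 8 ⇒ y = 8/(1/3) = 24.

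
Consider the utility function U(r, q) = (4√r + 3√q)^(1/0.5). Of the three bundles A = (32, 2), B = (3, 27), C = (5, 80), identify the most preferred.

Bundle C

Evaluate utility at each bundle:
U(A) = 722.000.
U(B) = 507.000.
U(C) = 1280.000.
Highest utility is C, so C ≻ A ≻ B.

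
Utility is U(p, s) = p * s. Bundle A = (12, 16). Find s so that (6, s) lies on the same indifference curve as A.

U(12, 16) = 192.
Set U(6, s) = 192 and solve.
With p = 6: s = 192/6 = 32.
Check: U(6, 32) = 192.

s = 32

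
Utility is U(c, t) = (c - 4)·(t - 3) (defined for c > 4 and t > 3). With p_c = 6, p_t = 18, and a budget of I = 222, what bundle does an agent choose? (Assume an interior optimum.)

c* = 16, t* = 7

MU_c = (t−3), MU_t = (c−4).
MRS = (t−3)/(c−4).
Tangency: set MRS = p_c/p_t = 6/18 = 1/3.
So (t − 3)/(c − 4) = 1/3, i.e. (t − 3) = (1/3)·(c − 4).
Rewrite the budget in excess-of-subsistence terms: 6·(c − 4) + 18·(t − 3) = 222 − 6·4 − 18·3 = 144.
Substituting, 12·(c − 4) = 144, so c − 4 = 12 and c* = 16.
Then t − 3 = (1/3)·12 = 4, so t* = 7.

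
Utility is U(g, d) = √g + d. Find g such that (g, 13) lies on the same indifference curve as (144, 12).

U(144, 12) = 24.
Set U(g, 13) = 24 and solve.
With d = 13: √g = 24 − 13 = 11, so √g = 11 and g = 121.
Check: U(121, 13) = 24.

g = 121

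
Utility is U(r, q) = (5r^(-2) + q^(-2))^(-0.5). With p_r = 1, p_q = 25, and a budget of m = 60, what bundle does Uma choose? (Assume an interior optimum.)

r* = 10, q* = 2

For CES with ρ = -2, MRS = (5/1)·(q/r)^3.
Tangency: set MRS = p_r/p_q = 1/25.
So (q/r)^3 = 1/125; taking the cube root, q/r = 0.2, i.e. q = 0.2·r.
Substitute into the budget 1·r + 25·q = 60: 6·r = 60, so r* = 10 and q* = 0.2·10 = 2.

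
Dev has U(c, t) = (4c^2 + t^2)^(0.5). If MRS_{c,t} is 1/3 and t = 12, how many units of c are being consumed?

c = 1

For CES with ρ = 2, MRS = (4/1)·(t/c)^(-1).
Setting (4/1)·(12/c)^(-1) = 1/3 gives (12/c)^(-1) = 1/12, so 12/c = 12 and c = 1.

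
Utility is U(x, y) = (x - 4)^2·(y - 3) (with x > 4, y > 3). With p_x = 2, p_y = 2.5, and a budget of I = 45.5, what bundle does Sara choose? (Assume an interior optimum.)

MU_x = 2·(x−4)·(y−3), MU_y = (x−4)^2.
MRS = (2/1)·(y−3)/(x−4).
Tangency: set MRS = p_x/p_y = 2/2.5 = 0.8.
So (2/1)·(y − 3)/(x − 4) = 0.8, i.e. (y − 3) = 0.4·(x − 4).
Rewrite the budget in excess-of-subsistence terms: 2·(x − 4) + 2.5·(y − 3) = 45.5 − 2·4 − 2.5·3 = 30.
Substituting, 3·(x − 4) = 30, so x − 4 = 10 and x* = 14.
Then y − 3 = 0.4·10 = 4, so y* = 7.

x* = 14, y* = 7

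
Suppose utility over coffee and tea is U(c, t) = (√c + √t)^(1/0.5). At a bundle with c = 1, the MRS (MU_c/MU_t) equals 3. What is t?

For CES with ρ = 0.5, MRS = √(t/c).
Setting √(t/1) = 3 gives t/1 = 9 and t = 9.

t = 9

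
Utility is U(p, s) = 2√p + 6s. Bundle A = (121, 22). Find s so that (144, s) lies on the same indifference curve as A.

s = 65/3

U(121, 22) = 154.
Set U(144, s) = 154 and solve.
With p = 144: √144 = 12, so 6s = 154 − 2·12 = 130 and s = 65/3.
Check: U(144, 65/3) = 154.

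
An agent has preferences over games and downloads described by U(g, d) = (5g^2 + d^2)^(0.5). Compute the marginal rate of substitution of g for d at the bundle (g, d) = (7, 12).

For CES with ρ = 2, MRS = (5/1)·(d/g)^(-1).
At (7, 12): MRS = 35/12.
So at (7, 12) the consumer would give up 35/12 units of d for one more unit of g.

MRS = 35/12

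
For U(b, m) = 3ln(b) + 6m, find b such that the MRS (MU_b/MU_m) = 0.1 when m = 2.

b = 5

MU_b = 3/b, MU_m = 6.
MRS = 3/b ÷ 6.
MRS depends only on b: 0.5/b = 0.1 ⇒ b = 0.5/0.1 = 5.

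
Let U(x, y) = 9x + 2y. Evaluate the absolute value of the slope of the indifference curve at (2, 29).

MRS = 4.5

MU_x = 9, MU_y = 2, so MRS = 9/2 = 4.5 at every bundle.
At (2, 29): MRS = 4.5.
The indifference curve has slope −4.5 at this bundle.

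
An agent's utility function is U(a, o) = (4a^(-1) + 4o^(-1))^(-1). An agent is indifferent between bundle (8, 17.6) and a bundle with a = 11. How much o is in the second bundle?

o = 11

U depends on (a, o) only through S = 4a^(-1) + 4o^(-1), so equal utility means equal S. At (8, 17.6): S = 8/11.
With a = 11: 4·11^(-1) = 4/11, so 4o^(-1) = 8/11 − 4/11 = 4/11, i.e. o^(-1) = 1/11.
Hence o = 1/(1/11) = 11.
Check: U(11, 11) = 1.375.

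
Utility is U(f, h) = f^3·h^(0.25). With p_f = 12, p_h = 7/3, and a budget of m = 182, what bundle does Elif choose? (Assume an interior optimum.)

MU_f = 3·f^2·h^(0.25) and MU_h = 0.25·f^3·h^(-0.75).
MRS = MU_f/MU_h = (12)·h/f.
Tangency: set MRS = p_f/p_h = 12/(7/3) = 36/7.
So (12)·h/f = 36/7, i.e. h = (3/7)·f.
Substitute into the budget 12·f + (7/3)·h = 182: 13·f = 182, so f* = 14.
Then h* = (3/7)·14 = 6.

f* = 14, h* = 6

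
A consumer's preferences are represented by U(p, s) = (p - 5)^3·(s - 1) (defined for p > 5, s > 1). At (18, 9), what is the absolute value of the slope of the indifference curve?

MRS = 24/13

MU_p = 3·(p−5)^2·(s−1), MU_s = (p−5)^3.
MRS = (3/1)·(s−1)/(p−5).
At (18, 9): MRS = 24/13.
So at (18, 9) the consumer would give up 24/13 units of s for one more unit of p.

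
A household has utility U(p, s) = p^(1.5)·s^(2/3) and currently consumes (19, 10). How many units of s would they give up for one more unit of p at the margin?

MU_p = 1.5·√p·s^(2/3) and MU_s = 2/3·p^(1.5)·s^(-1/3).
MRS = MU_p/MU_s = (2.25)·s/p.
At (19, 10): MRS = 45/38.
So at (19, 10) the consumer would give up 45/38 units of s for one more unit of p.

MRS = 45/38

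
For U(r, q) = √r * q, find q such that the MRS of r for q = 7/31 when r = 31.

q = 14

MU_r = 0.5·r^(-0.5)·q and MU_q = √r.
MRS = MU_r/MU_q = (0.5)·q/r.
Substitute r = 31: MRS = q/62. Setting q/62 = 7/31 gives q = (7/31)·62 = 14.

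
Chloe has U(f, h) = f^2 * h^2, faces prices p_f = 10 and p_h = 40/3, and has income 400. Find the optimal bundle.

f* = 20, h* = 15

MU_f = 2·f·h^2 and MU_h = 2·f^2·h.
MRS = MU_f/MU_h = h/f.
Tangency: set MRS = p_f/p_h = 10/(40/3) = 0.75.
So h/f = 0.75, i.e. h = 0.75·f.
Substitute into the budget 10·f + (40/3)·h = 400: 20·f = 400, so f* = 20.
Then h* = 0.75·20 = 15.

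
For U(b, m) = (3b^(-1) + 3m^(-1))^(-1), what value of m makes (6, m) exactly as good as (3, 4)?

m = 2.4

U depends on (b, m) only through S = 3b^(-1) + 3m^(-1), so equal utility means equal S. At (3, 4): S = 1.75.
With b = 6: 3·6^(-1) = 0.5, so 3m^(-1) = 1.75 − 0.5 = 1.25, i.e. m^(-1) = 5/12.
Hence m = 1/(5/12) = 2.4.
Check: U(6, 2.4) = 0.5714.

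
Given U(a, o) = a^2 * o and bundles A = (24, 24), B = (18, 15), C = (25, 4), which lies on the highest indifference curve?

Bundle A

Evaluate utility at each bundle:
U(A) = 13824.
U(B) = 4860.
U(C) = 2500.
Highest utility is A, so A ≻ B ≻ C.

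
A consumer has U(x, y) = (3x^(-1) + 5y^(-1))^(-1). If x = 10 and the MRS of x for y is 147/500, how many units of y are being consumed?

y = 7

For CES with ρ = -1, MRS = (3/5)·(y/x)^2.
Setting (3/5)·(y/10)^2 = 147/500 gives (y/10)^2 = 49/100, so y/10 = 0.7 and y = 7.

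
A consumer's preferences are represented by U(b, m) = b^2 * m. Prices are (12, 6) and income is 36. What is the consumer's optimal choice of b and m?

b* = 2, m* = 2

MU_b = 2·b·m and MU_m = b^2.
MRS = MU_b/MU_m = (2/1)·m/b.
Tangency: set MRS = p_b/p_m = 12/6 = 2.
So (2/1)·m/b = 2, i.e. m = b.
Substitute into the budget 12·b + 6·m = 36: 18·b = 36, so b* = 2.
Then m* = 2.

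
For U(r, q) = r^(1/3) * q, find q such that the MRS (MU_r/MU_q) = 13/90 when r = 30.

q = 13

MU_r = 1/3·r^(-2/3)·q and MU_q = r^(1/3).
MRS = MU_r/MU_q = (1/3)·q/r.
Substitute r = 30: MRS = q/90. Setting q/90 = 13/90 gives q = (13/90)·90 = 13.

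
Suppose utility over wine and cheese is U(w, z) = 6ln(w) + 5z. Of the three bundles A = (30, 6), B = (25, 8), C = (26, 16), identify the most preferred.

Evaluate utility at each bundle:
U(A) = 50.407.
U(B) = 59.313.
U(C) = 99.549.
Highest utility is C, so C ≻ B ≻ A.

Bundle C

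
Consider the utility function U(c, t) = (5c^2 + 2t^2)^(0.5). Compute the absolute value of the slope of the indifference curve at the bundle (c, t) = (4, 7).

For CES with ρ = 2, MRS = (5/2)·(t/c)^(-1).
At (4, 7): MRS = 10/7.
The indifference curve has slope −10/7 at this bundle.

MRS = 10/7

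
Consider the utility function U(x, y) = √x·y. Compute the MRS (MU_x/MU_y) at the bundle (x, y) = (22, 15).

MRS = 15/44

MU_x = 0.5·x^(-0.5)·y and MU_y = √x.
MRS = MU_x/MU_y = (0.5)·y/x.
At (22, 15): MRS = 15/44.
The indifference curve has slope −15/44 at this bundle.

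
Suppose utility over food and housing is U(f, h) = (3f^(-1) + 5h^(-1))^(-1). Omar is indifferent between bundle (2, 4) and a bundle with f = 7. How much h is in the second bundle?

U depends on (f, h) only through S = 3f^(-1) + 5h^(-1), so equal utility means equal S. At (2, 4): S = 2.75.
With f = 7: 3·7^(-1) = 3/7, so 5h^(-1) = 2.75 − 3/7 = 65/28, i.e. h^(-1) = 13/28.
Hence h = 1/(13/28) = 28/13.
Check: U(7, 28/13) = 0.3636.

h = 28/13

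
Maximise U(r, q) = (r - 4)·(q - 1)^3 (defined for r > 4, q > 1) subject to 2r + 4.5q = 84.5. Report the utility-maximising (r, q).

MU_r = (q−1)^3, MU_q = 3·(r−4)·(q−1)^2.
MRS = (1/3)·(q−1)/(r−4).
Tangency: set MRS = p_r/p_q = 2/4.5 = 4/9.
So (1/3)·(q − 1)/(r − 4) = 4/9, i.e. (q − 1) = (4/3)·(r − 4).
Rewrite the budget in excess-of-subsistence terms: 2·(r − 4) + 4.5·(q − 1) = 84.5 − 2·4 − 4.5·1 = 72.
Substituting, 8·(r − 4) = 72, so r − 4 = 9 and r* = 13.
Then q − 1 = (4/3)·9 = 12, so q* = 13.

r* = 13, q* = 13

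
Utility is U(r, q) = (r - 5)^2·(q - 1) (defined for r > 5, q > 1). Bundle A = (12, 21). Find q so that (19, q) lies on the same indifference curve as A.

q = 6

U(12, 21) = 980.
Set U(19, q) = 980 and solve.
With r = 19: (19 − 5)^2 = 196, so (q − 1) = 980/196 = 5.
So q = 1 + 5 = 6.
Check: U(19, 6) = 980.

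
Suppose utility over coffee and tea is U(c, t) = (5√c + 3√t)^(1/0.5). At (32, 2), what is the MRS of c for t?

For CES with ρ = 0.5, MRS = (5/3)·√(t/c).
At (32, 2): MRS = 5/12.
So at (32, 2) the consumer would give up 5/12 units of t for one more unit of c.

MRS = 5/12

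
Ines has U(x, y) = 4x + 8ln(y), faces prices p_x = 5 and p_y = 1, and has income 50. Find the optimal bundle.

x* = 8, y* = 10

MU_x = 4, MU_y = 8/y.
MRS = 4 ÷ (8/y).
Tangency: set MRS = p_x/p_y = 5/1 = 5.
MRS depends only on y: 0.5·y = 5 ⇒ y* = 5/0.5 = 10.
From the budget, 5·x = 50 − 1·10 = 40, so x* = 8.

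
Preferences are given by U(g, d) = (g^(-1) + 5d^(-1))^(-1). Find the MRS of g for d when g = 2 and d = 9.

MRS = 4.05

For CES with ρ = -1, MRS = (1/5)·(d/g)^2.
At (2, 9): MRS = 4.05.
So at (2, 9) the consumer would give up 4.05 units of d for one more unit of g.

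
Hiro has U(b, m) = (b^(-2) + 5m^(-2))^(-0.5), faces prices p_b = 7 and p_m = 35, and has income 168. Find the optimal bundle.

For CES with ρ = -2, MRS = (1/5)·(m/b)^3.
Tangency: set MRS = p_b/p_m = 7/35 = 0.2.
So (m/b)^3 = 1; taking the cube root, m/b = 1, i.e. m = b.
Substitute into the budget 7·b + 35·m = 168: 42·b = 168, so b* = 4 and m* = 4.

b* = 4, m* = 4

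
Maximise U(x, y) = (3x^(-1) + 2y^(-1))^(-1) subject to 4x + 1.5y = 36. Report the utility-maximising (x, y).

For CES with ρ = -1, MRS = (3/2)·(y/x)^2.
Tangency: set MRS = p_x/p_y = 4/1.5 = 8/3.
So (y/x)^2 = 16/9; taking the square root, y/x = 4/3, i.e. y = (4/3)·x.
Substitute into the budget 4·x + 1.5·y = 36: 6·x = 36, so x* = 6 and y* = (4/3)·6 = 8.

x* = 6, y* = 8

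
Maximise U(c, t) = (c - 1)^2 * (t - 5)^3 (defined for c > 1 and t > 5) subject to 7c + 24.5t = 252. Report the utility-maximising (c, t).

c* = 8, t* = 8

MU_c = 2·(c−1)·(t−5)^3, MU_t = 3·(c−1)^2·(t−5)^2.
MRS = (2/3)·(t−5)/(c−1).
Tangency: set MRS = p_c/p_t = 7/24.5 = 2/7.
So (2/3)·(t − 5)/(c − 1) = 2/7, i.e. (t − 5) = (3/7)·(c − 1).
Rewrite the budget in excess-of-subsistence terms: 7·(c − 1) + 24.5·(t − 5) = 252 − 7·1 − 24.5·5 = 122.5.
Substituting, 17.5·(c − 1) = 122.5, so c − 1 = 7 and c* = 8.
Then t − 5 = (3/7)·7 = 3, so t* = 8.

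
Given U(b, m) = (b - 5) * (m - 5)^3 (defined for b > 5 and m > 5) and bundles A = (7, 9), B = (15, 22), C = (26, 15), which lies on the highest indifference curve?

Evaluate utility at each bundle:
U(A) = 128.
U(B) = 49130.
U(C) = 21000.
Highest utility is B, so B ≻ C ≻ A.

Bundle B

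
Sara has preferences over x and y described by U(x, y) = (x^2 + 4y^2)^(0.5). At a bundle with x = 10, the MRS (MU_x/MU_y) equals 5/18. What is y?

For CES with ρ = 2, MRS = (1/4)·(y/x)^(-1).
Setting (1/4)·(y/10)^(-1) = 5/18 gives (y/10)^(-1) = 10/9, so y/10 = 0.9 and y = 9.

y = 9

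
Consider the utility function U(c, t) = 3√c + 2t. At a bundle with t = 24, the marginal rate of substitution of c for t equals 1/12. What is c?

MU_c = 3/(2√c), MU_t = 2.
MRS = 3/(2√c) ÷ 2.
MRS depends only on c: 0.75/√c = 1/12 ⇒ √c = 0.75/(1/12) = 9 ⇒ c = 81.

c = 81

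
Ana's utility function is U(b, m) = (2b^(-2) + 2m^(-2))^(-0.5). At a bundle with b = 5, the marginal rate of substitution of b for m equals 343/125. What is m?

For CES with ρ = -2, MRS = (m/b)^3.
Setting (m/5)^3 = 343/125 gives m/5 = 1.4 and m = 7.

m = 7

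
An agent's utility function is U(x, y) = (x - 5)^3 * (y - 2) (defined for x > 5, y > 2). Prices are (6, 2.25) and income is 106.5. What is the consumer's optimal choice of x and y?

MU_x = 3·(x−5)^2·(y−2), MU_y = (x−5)^3.
MRS = (3/1)·(y−2)/(x−5).
Tangency: set MRS = p_x/p_y = 6/2.25 = 8/3.
So (3/1)·(y − 2)/(x − 5) = 8/3, i.e. (y − 2) = (8/9)·(x − 5).
Rewrite the budget in excess-of-subsistence terms: 6·(x − 5) + 2.25·(y − 2) = 106.5 − 6·5 − 2.25·2 = 72.
Substituting, 8·(x − 5) = 72, so x − 5 = 9 and x* = 14.
Then y − 2 = (8/9)·9 = 8, so y* = 10.

x* = 14, y* = 10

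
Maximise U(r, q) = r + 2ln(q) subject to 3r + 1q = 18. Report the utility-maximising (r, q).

r* = 4, q* = 6

MU_r = 1, MU_q = 2/q.
MRS = 1 ÷ (2/q).
Tangency: set MRS = p_r/p_q = 3/1 = 3.
MRS depends only on q: 0.5·q = 3 ⇒ q* = 3/0.5 = 6.
From the budget, 3·r = 18 − 1·6 = 12, so r* = 4.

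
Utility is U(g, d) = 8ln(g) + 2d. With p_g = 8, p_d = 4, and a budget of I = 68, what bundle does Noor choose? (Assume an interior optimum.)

g* = 2, d* = 13

MU_g = 8/g, MU_d = 2.
MRS = 8/g ÷ 2.
Tangency: set MRS = p_g/p_d = 8/4 = 2.
MRS depends only on g: 4/g = 2 ⇒ g* = 4/2 = 2.
From the budget, 4·d = 68 − 8·2 = 52, so d* = 13.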